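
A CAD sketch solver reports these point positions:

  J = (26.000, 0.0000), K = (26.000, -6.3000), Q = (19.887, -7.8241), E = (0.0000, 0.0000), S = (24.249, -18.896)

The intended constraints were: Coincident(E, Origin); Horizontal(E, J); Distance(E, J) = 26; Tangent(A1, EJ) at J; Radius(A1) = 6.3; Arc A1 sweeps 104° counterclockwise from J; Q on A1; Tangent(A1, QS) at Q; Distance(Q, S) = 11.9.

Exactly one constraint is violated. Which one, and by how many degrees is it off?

Tangent(A1, QS) at Q — off by 7.50°.

E = (0.00, 0.00) ✓; E.y = 0.00, J.y = 0.00 ✓; |EJ| = 26.00 ✓; ∠(KJ, JE) = 90.00° ✓; |KJ| = 6.300 ✓; bearing(K→Q) − bearing(K→J) = 104.0° ✓; |KQ| = 6.300 ✓; ∠(KQ, QS) = 82.50° ✗; |QS| = 11.90 ✓.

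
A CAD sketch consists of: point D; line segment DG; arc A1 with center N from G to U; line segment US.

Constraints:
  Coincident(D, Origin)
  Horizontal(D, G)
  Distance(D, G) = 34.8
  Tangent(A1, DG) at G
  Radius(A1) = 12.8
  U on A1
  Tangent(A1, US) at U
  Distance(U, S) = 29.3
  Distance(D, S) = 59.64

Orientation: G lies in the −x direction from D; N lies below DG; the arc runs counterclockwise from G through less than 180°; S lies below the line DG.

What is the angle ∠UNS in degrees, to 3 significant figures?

66.4°

Checks: |NU| = 12.80 ✓; ∠(NU, US) = 90.00° ✓; |US| = 29.30 ✓; |DS| = 59.64 ✓.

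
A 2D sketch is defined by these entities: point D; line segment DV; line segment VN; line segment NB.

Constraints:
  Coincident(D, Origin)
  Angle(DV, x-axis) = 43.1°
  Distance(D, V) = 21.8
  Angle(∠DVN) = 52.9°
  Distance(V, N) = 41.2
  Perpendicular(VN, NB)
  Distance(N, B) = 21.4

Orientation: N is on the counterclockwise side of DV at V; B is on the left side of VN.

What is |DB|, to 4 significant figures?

28.34

D is at the origin; DV runs at 43.1° with length 21.8, so V = 21.8·(cos 43.1°, sin 43.1°) = (15.92, 14.90). ∠DVN = 52.9°, so VN runs at 43.1° + (180° − 52.9°) = 170.2° from the x-axis; with |VN| = 41.2, N = V + 41.2·(cos 170.2°, sin 170.2°) = (-24.68, 21.91). VN is perpendicular to NB; with |NB| = 21.4 on the left of VN, B = N + 21.4·(-0.1702, -0.9854) = (-28.32, 0.8203). Then |DB| = |B − D| = 28.34.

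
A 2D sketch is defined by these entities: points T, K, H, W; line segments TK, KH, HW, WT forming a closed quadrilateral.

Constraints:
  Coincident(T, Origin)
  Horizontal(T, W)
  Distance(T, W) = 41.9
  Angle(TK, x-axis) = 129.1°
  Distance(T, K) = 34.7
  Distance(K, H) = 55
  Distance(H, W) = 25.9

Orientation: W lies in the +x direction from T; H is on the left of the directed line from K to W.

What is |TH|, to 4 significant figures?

41.05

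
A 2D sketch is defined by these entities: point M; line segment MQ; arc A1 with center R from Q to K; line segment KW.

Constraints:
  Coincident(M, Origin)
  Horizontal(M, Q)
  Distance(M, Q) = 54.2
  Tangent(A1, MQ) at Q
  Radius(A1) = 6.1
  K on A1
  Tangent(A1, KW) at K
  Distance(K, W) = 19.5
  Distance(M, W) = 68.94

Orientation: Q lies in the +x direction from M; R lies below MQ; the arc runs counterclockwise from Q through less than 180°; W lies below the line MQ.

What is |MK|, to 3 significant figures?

51.3

Checks: |RK| = 6.100 ✓; ∠(RK, KW) = 90.00° ✓; |KW| = 19.50 ✓; |MW| = 68.94 ✓.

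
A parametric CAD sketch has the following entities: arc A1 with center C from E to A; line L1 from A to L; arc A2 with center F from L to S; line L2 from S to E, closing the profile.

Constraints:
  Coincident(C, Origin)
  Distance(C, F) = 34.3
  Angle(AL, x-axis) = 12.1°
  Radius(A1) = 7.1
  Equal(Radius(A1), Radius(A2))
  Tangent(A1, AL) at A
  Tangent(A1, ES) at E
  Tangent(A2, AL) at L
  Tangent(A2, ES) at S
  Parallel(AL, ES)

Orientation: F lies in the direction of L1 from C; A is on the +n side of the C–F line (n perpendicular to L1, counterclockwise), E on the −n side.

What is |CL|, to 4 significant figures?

35.03

Tangency of A1 to both parallel lines with radius 7.1 puts A and E at C ± 7.1·n: A = (-1.488, 6.942), E = (1.488, -6.942). Equal radii place L and S the same way about F: L = F + 7.1·n = (32.05, 14.13), S = F − 7.1·n = (35.03, 0.2477). Then |CL| = |L − C| = 35.03.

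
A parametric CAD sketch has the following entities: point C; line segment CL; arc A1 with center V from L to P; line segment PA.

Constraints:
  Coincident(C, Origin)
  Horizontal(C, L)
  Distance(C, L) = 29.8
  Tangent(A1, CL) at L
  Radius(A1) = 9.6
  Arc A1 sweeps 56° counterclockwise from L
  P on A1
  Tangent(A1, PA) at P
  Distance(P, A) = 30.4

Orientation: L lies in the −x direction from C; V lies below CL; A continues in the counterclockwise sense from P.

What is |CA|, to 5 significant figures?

62.168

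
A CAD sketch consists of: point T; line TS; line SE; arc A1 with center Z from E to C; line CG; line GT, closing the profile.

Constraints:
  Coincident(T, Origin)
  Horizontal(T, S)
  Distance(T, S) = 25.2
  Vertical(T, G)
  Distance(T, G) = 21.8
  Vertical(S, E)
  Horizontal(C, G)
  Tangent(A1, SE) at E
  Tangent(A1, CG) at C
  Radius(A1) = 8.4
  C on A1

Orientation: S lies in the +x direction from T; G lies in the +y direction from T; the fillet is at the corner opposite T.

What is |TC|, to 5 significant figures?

27.522

The virtual corner opposite T is at (25.200, 21.800). A1 meets SE tangentially, so ZE is at right angles to SE and since A1 is tangent to CG there, ZC ⟂ CG, with radius 8.4, so the center Z sits 8.4 in from both sides at Z = (16.800, 13.400). That places the tangent points at E = (25.200, 13.400) on SE and C = (16.800, 21.800) on CG. Then |TC| = |C − T| = 27.522.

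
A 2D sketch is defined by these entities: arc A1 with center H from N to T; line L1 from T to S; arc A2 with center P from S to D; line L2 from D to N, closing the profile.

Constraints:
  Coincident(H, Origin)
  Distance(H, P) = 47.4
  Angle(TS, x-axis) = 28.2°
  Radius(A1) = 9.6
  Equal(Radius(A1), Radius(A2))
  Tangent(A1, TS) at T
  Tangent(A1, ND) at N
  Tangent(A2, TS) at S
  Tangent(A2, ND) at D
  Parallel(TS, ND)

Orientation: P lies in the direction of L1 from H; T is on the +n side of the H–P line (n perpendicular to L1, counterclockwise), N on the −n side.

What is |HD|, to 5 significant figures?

48.362

The slot axis is L1's direction at 28.2°, so u = (cos 28.2°, sin 28.2°) = (0.88130, 0.47255) and n = (−sin 28.2°, cos 28.2°) = (-0.47255, 0.88130). H is at the origin and P lies 47.4 along u from H, so P = 47.4·u = (41.774, 22.399). Tangency of A1 to both parallel lines with radius 9.6 puts T and N at H ± 9.6·n: T = (-4.5365, 8.4605), N = (4.5365, -8.4605). Equal radii place S and D the same way about P: S = P + 9.6·n = (37.237, 30.859), D = P − 9.6·n = (46.310, 13.938). Then |HD| = |D − H| = 48.362.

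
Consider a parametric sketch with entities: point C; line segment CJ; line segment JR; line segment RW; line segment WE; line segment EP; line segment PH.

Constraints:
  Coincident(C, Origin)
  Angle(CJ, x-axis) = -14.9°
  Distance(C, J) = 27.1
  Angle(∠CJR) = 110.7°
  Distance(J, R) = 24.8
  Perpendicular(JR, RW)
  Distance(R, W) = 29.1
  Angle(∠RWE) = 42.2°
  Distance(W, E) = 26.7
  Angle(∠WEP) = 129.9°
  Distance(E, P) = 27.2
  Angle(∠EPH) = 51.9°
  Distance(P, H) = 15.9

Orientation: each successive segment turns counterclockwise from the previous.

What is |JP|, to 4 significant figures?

20.57

C is at the origin; CJ runs at -14.9° with length 27.1, so J = (26.19, -6.968). ∠CJR = 110.7° gives JR at 54.40° from the x-axis; with |JR| = 24.8, R = (40.63, 13.20). JR is perpendicular to RW, so RW runs at 144.4°; with |RW| = 29.1, W = (16.96, 30.14). ∠RWE = 42.2° gives WE at -77.80° from the x-axis; with |WE| = 26.7, E = (22.61, 4.039). ∠WEP = 129.9° gives EP at -27.70° from the x-axis; with |EP| = 27.2, P = (46.69, -8.604). Then |JP| = |P − J| = 20.57.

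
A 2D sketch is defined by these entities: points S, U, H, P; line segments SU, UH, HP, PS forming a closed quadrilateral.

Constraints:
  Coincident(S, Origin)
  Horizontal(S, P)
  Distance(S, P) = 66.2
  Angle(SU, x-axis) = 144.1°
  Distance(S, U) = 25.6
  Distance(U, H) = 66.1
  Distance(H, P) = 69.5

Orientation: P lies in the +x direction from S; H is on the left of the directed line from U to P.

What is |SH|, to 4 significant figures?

65.39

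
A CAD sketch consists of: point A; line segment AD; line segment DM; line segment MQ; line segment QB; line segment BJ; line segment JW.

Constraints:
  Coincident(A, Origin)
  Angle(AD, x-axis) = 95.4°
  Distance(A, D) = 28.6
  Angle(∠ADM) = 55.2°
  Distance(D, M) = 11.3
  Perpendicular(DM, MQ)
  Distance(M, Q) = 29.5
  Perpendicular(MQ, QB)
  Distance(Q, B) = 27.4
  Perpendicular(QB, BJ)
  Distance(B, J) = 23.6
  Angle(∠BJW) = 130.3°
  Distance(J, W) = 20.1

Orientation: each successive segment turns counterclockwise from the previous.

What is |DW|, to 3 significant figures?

7.14

A is at the origin; AD runs at 95.4° with length 28.6, so D = (-2.69, 28.5). ∠ADM = 55.2° gives DM at -140° from the x-axis; with |DM| = 11.3, M = (-11.3, 21.2). DM is perpendicular to MQ, so MQ runs at -49.8°; with |MQ| = 29.5, Q = (7.72, -1.35). MQ is perpendicular to QB, so QB runs at 40.2°; with |QB| = 27.4, B = (28.6, 16.3). QB ⟂ BJ, so BJ runs at 130°; with |BJ| = 23.6, J = (13.4, 34.4). ∠BJW = 130.3° gives JW at 180° from the x-axis; with |JW| = 20.1, W = (-6.69, 34.4). Then |DW| = |W − D| = 7.14.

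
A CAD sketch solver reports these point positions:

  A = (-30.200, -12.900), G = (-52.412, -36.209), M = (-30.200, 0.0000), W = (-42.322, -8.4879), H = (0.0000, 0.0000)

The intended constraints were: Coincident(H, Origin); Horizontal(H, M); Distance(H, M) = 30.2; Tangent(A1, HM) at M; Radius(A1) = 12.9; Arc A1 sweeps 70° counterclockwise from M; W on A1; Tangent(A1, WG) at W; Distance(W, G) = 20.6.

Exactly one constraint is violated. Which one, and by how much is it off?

Distance(W, G) = 20.6 — off by 8.90.

H = (0.00, 0.00) ✓; H.y = 0.00, M.y = 0.00 ✓; |HM| = 30.20 ✓; ∠(AM, MH) = 90.00° ✓; |AM| = 12.90 ✓; bearing(A→W) − bearing(A→M) = 70.00° ✓; |AW| = 12.90 ✓; ∠(AW, WG) = 90.00° ✓; |WG| = 29.50 ✗.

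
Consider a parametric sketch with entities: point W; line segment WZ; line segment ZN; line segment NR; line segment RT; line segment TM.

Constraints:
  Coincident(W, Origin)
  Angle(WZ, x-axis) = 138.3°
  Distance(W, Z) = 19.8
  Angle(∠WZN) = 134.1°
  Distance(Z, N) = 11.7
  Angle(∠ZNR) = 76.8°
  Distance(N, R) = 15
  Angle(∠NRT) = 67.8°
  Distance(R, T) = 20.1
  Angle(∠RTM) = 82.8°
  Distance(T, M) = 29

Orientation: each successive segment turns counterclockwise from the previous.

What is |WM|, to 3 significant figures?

41.3

W is at the origin; WZ runs at 138.3° with length 19.8, so Z = (-14.8, 13.2). ∠WZN = 134.1° gives ZN at -176° from the x-axis; with |ZN| = 11.7, N = (-26.5, 12.3). ∠ZNR = 76.8° gives NR at -72.6° from the x-axis; with |NR| = 15.0, R = (-22.0, -2.00). ∠NRT = 67.8° gives RT at 39.6° from the x-axis; with |RT| = 20.1, T = (-6.48, 10.8). ∠RTM = 82.8° gives TM at 137° from the x-axis; with |TM| = 29.0, M = (-27.6, 30.7). Then |WM| = |M − W| = 41.3.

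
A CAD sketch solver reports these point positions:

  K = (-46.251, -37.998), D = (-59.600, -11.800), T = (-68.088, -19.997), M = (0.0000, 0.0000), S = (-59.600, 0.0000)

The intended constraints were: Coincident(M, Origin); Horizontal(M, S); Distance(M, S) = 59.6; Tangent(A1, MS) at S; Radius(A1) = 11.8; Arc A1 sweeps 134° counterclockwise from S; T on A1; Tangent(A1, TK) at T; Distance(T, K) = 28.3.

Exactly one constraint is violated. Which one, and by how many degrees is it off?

Tangent(A1, TK) at T — off by 6.50°.

M = (0.00, 0.00) ✓; M.y = 0.00, S.y = 0.00 ✓; |MS| = 59.60 ✓; ∠(DS, SM) = 90.00° ✓; |DS| = 11.80 ✓; bearing(D→T) − bearing(D→S) = 134.0° ✓; |DT| = 11.80 ✓; ∠(DT, TK) = 83.50° ✗; |TK| = 28.30 ✓.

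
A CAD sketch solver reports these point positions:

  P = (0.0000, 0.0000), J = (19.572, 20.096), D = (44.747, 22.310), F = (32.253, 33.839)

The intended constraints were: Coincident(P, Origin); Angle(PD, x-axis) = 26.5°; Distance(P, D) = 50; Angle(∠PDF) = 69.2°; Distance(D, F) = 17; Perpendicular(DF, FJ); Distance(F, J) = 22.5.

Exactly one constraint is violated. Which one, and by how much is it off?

Distance(F, J) = 22.5 — off by 3.80.

P = (0.00, 0.00) ✓; PD at 26.50° ✓; |PD| = 50.00 ✓; ∠PDF = 69.20° ✓; |DF| = 17.00 ✓; ∠(DF, FJ) = 90.00° ✓; |FJ| = 18.70 ✗.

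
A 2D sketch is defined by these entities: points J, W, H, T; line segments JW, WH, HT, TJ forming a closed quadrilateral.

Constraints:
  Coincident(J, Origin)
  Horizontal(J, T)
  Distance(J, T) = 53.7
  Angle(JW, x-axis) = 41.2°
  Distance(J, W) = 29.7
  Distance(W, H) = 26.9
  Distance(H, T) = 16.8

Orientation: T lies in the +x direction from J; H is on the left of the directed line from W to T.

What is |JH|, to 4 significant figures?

51.62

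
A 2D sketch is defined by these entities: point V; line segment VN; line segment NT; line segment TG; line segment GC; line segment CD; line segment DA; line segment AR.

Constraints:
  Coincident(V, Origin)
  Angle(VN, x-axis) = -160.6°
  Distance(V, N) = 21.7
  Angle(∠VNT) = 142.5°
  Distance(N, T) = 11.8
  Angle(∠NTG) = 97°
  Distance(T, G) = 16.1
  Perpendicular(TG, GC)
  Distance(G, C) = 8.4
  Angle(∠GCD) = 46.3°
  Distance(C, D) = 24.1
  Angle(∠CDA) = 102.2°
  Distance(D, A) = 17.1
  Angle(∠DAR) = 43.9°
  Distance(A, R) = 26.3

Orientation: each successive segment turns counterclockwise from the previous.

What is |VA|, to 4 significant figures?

53.28

V is at the origin; VN runs at -160.6° with length 21.7, so N = (-20.47, -7.208). ∠VNT = 142.5° gives NT at -123.1° from the x-axis; with |NT| = 11.8, T = (-26.91, -17.09). ∠NTG = 97.0° gives TG at -40.10° from the x-axis; with |TG| = 16.1, G = (-14.60, -27.46). TG ⟂ GC, so GC runs at 49.90°; with |GC| = 8.4, C = (-9.186, -21.04). ∠GCD = 46.3° gives CD at -176.4° from the x-axis; with |CD| = 24.1, D = (-33.24, -22.55). ∠CDA = 102.2° gives DA at -98.60° from the x-axis; with |DA| = 17.1, A = (-35.80, -39.46). Then |VA| = |A − V| = 53.28.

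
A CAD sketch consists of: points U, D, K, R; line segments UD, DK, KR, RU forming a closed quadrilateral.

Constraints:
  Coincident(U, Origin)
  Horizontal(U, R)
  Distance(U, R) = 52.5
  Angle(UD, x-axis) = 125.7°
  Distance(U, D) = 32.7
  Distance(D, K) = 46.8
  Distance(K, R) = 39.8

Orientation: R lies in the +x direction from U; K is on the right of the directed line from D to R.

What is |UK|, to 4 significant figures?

15.16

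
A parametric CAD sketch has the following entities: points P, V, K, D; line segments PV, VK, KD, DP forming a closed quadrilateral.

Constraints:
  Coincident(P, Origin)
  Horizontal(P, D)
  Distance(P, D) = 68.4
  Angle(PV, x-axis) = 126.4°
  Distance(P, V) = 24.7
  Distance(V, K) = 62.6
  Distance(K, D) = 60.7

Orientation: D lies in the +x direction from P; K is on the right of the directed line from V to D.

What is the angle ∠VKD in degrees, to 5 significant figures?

87.666°

P is at the origin; PD is horizontal with |PD| = 68.4 and D in +x, so D = (68.4, 0). PV runs at 126.4° with |PV| = 24.7, so V = (-14.657, 19.881). K is determined by |VK| = 62.6 and |KD| = 60.7 together: it lies at the intersection of circle(V, 62.6) and circle(D, 60.7). With |VD| = 85.404, the foot of the radical line on VD is 44.073 from V and the perpendicular offset is √(62.6² − 44.073²) = 44.456. Taking the right-of-VD solution: K = (17.856, -33.613).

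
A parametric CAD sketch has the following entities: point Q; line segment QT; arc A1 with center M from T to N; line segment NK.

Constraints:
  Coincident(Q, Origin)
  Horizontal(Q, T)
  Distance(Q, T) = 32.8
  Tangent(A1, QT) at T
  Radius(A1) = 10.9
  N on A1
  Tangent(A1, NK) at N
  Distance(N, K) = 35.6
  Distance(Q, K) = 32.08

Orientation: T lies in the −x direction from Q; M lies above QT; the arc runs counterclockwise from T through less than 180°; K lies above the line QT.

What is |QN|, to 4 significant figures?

24.61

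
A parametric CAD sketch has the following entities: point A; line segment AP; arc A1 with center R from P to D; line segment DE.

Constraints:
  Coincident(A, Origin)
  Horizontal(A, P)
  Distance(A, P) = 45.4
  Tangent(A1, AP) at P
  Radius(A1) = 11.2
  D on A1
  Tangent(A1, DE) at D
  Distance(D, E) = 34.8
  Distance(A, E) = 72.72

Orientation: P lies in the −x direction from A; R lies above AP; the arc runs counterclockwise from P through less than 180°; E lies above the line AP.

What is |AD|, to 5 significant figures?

40.296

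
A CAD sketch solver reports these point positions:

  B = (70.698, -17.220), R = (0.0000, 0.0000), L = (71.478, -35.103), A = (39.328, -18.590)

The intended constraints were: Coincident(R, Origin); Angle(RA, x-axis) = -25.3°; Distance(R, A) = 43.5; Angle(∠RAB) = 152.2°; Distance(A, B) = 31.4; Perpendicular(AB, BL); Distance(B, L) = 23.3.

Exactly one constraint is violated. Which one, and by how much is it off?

Distance(B, L) = 23.3 — off by 5.40.

R = (0.00, 0.00) ✓; RA at -25.30° ✓; |RA| = 43.50 ✓; ∠RAB = 152.2° ✓; |AB| = 31.40 ✓; ∠(AB, BL) = 90.00° ✓; |BL| = 17.90 ✗.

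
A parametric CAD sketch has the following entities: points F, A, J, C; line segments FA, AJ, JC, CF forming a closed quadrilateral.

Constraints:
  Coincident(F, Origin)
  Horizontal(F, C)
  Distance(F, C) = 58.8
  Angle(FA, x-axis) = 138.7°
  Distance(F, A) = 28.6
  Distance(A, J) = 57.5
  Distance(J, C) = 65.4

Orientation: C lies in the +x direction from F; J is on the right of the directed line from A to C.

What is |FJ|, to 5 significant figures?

33.457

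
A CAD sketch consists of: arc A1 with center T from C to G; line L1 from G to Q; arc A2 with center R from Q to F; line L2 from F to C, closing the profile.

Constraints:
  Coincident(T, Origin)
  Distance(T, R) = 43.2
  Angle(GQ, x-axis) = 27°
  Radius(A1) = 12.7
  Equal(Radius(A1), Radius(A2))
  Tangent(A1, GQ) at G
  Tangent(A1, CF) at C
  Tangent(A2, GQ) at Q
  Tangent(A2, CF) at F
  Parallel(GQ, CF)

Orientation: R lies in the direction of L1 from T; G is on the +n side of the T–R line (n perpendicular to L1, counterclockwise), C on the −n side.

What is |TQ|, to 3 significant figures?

45.0

Tangency of A1 to both parallel lines with radius 12.7 puts G and C at T ± 12.7·n: G = (-5.77, 11.3), C = (5.77, -11.3). Equal radii place Q and F the same way about R: Q = R + 12.7·n = (32.7, 30.9), F = R − 12.7·n = (44.3, 8.30). Then |TQ| = |Q − T| = 45.0.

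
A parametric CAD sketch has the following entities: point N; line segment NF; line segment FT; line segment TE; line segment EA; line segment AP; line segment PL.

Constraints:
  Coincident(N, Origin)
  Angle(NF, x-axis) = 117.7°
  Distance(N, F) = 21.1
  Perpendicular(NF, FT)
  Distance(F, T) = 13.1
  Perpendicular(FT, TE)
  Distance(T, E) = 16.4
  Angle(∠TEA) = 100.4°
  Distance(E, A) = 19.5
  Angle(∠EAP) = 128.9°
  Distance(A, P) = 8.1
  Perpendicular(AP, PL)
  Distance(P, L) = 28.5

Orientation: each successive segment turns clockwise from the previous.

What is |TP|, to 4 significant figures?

29.25

N is at the origin; NF runs at 117.7° with length 21.1, so F = (-9.808, 18.68). NF is perpendicular to FT, so FT runs at 27.70°; with |FT| = 13.1, T = (1.790, 24.77). The perpendicularity gives TE at right angles to FT, so TE runs at -62.30°; with |TE| = 16.4, E = (9.414, 10.25). ∠TEA = 100.4° gives EA at -141.9° from the x-axis; with |EA| = 19.5, A = (-5.931, -1.781). ∠EAP = 128.9° gives AP at 167.0° from the x-axis; with |AP| = 8.1, P = (-13.82, 0.04068). Then |TP| = |P − T| = 29.25.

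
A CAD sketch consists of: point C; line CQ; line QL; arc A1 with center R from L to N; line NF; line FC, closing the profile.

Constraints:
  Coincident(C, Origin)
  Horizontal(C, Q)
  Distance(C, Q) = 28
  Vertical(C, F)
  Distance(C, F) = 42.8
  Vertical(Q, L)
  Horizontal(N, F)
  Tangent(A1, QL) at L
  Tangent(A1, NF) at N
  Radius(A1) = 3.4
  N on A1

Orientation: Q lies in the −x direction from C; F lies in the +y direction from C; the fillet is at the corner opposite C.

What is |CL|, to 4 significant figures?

48.34

C is at the origin; C and Q share the same y with |CQ| = 28.0 and Q on the −x side, so Q = (-28.00, 0.000). CF is vertical with |CF| = 42.8 and F on the +y side, so F = (0.000, 42.80). The virtual corner opposite C is at (-28.00, 42.80). A1 meets QL tangentially, so RL is at right angles to QL and tangency of A1 to NF means the radius RN is perpendicular to NF, with radius 3.4, so the center R sits 3.4 in from both sides at R = (-24.60, 39.40). That places the tangent points at L = (-28.00, 39.40) on QL and N = (-24.60, 42.80) on NF. Then |CL| = |L − C| = 48.34.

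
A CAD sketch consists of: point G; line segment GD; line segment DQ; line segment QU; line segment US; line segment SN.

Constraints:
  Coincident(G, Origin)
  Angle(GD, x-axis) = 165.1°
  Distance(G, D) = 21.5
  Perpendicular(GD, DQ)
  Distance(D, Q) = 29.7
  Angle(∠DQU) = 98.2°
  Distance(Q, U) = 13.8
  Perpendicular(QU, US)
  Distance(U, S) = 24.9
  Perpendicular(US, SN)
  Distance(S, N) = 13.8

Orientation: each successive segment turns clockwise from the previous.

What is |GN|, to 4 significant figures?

18.65

QU is perpendicular to US, so US runs at -96.70°; with |US| = 24.9, S = (-2.340, 7.890). The perpendicularity gives SN at right angles to US, so SN runs at 173.3°; with |SN| = 13.8, N = (-16.05, 9.500). Then |GN| = |N − G| = 18.65.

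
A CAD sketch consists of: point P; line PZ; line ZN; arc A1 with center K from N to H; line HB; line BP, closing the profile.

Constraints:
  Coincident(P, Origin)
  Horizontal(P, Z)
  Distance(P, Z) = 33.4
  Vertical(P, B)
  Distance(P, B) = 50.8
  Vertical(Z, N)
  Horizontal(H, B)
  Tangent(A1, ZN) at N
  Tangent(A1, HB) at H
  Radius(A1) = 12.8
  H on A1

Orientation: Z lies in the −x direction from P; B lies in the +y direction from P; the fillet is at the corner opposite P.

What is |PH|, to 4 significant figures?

54.82

P is at the origin; P and Z share the same y with |PZ| = 33.4 and Z on the −x side, so Z = (-33.40, 0.000). P and B share the same x with |PB| = 50.8 and B on the +y side, so B = (0.000, 50.80). The virtual corner opposite P is at (-33.40, 50.80). The tangent condition forces KN to be normal to ZN and tangency of A1 to HB means the radius KH is perpendicular to HB, with radius 12.8, so the center K sits 12.8 in from both sides at K = (-20.60, 38.00). That places the tangent points at N = (-33.40, 38.00) on ZN and H = (-20.60, 50.80) on HB. Then |PH| = |H − P| = 54.82.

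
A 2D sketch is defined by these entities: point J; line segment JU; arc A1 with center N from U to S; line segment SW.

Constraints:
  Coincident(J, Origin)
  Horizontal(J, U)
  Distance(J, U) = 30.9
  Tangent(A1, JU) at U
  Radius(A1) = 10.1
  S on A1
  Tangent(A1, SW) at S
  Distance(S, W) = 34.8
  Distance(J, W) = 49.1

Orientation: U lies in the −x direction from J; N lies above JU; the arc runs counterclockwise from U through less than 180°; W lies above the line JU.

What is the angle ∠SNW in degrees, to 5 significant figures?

73.816°

J is at the origin; J and U share the same y with |JU| = 30.9 and U on the −x side, so U = (-30.900, 0.0000). Since A1 is tangent to JU there, NU ⟂ JU, so N = U + (0, 10.1) = (-30.900, 10.100). Since NS ⟂ SW (tangency), |NW| = √(10.1² + 34.8²) = 36.236 regardless of where S sits on A1. So W lies on both circle(J, 49.1) and circle(N, 36.236); the above-JU intersection is W = (-20.242, 44.733). S is the foot of the tangent from W: S = (-20.801, 9.9377).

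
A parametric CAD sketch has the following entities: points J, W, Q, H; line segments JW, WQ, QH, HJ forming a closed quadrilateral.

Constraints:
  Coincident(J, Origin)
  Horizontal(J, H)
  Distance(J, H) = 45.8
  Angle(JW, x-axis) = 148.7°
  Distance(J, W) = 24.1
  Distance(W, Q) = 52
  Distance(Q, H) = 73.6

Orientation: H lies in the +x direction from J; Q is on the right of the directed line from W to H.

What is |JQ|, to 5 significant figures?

42.604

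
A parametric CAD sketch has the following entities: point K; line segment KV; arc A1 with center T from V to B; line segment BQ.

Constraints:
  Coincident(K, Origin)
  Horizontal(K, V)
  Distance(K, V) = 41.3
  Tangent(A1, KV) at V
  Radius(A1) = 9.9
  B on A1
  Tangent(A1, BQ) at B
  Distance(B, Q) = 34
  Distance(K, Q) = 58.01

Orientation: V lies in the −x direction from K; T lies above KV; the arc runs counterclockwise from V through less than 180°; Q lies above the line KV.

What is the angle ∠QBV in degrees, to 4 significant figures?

130.7°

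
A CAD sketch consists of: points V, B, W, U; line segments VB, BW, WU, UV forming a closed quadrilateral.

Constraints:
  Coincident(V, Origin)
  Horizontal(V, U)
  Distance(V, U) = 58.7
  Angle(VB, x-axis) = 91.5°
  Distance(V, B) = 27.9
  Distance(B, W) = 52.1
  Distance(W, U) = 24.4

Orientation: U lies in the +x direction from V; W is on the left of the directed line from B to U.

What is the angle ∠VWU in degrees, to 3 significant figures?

83.6°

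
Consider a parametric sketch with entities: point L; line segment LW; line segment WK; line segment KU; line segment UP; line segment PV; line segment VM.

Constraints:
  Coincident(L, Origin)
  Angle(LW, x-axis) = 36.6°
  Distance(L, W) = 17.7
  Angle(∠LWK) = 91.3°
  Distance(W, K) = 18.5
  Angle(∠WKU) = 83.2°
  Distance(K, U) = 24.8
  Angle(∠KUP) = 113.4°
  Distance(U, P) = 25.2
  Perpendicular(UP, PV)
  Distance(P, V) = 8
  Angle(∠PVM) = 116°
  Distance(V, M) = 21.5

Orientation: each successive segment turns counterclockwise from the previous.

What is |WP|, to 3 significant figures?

33.0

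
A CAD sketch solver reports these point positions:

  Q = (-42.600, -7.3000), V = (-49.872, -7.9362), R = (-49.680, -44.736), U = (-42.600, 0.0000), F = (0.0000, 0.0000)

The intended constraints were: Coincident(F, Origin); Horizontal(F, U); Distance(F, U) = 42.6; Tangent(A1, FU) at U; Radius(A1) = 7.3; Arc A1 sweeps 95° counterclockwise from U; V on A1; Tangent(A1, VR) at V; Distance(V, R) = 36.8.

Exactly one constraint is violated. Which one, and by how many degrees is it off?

Tangent(A1, VR) at V — off by 4.70°.

F = (0.00, 0.00) ✓; F.y = 0.00, U.y = 0.00 ✓; |FU| = 42.60 ✓; ∠(QU, UF) = 90.00° ✓; |QU| = 7.300 ✓; bearing(Q→V) − bearing(Q→U) = 95.00° ✓; |QV| = 7.300 ✓; ∠(QV, VR) = 94.70° ✗; |VR| = 36.80 ✓.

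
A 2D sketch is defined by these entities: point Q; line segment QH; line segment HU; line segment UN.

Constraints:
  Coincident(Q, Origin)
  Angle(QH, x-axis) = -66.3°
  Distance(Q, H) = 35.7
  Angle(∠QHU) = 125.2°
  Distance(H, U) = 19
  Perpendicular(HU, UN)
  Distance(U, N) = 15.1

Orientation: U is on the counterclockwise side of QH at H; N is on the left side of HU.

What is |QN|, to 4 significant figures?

42.01

Q is at the origin; QH runs at -66.3° with length 35.7, so H = 35.7·(cos -66.3°, sin -66.3°) = (14.35, -32.69). ∠QHU = 125.2°, so HU runs at -66.3° + (180° − 125.2°) = -11.50° from the x-axis; with |HU| = 19.0, U = H + 19.0·(cos -11.50°, sin -11.50°) = (32.97, -36.48). HU is perpendicular to UN; with |UN| = 15.1 on the left of HU, N = U + 15.1·(0.1994, 0.9799) = (35.98, -21.68). Then |QN| = |N − Q| = 42.01.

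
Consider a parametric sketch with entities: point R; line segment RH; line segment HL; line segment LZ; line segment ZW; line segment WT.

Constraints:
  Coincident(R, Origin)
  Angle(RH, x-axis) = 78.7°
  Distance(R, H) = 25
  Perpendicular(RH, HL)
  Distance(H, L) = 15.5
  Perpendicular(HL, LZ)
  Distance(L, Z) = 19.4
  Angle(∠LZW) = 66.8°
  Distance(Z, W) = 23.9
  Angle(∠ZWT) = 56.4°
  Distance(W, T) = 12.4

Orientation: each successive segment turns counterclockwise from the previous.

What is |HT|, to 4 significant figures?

5.048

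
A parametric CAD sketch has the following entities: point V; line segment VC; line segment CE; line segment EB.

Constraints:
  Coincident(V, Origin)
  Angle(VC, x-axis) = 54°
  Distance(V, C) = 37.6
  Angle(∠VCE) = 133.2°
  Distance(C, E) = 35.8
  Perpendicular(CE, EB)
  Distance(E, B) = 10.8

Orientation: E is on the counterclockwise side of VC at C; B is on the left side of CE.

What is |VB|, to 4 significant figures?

63.74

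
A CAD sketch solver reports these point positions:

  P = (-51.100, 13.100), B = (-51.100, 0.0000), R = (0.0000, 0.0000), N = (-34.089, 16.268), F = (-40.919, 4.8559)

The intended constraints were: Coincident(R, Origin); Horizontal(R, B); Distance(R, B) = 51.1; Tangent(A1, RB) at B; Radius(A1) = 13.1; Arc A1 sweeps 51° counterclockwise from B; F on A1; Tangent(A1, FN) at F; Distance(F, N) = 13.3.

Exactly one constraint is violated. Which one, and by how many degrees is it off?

Tangent(A1, FN) at F — off by 8.10°.

R = (0.00, 0.00) ✓; R.y = 0.00, B.y = 0.00 ✓; |RB| = 51.10 ✓; ∠(PB, BR) = 90.00° ✓; |PB| = 13.10 ✓; bearing(P→F) − bearing(P→B) = 51.00° ✓; |PF| = 13.10 ✓; ∠(PF, FN) = 81.90° ✗; |FN| = 13.30 ✓.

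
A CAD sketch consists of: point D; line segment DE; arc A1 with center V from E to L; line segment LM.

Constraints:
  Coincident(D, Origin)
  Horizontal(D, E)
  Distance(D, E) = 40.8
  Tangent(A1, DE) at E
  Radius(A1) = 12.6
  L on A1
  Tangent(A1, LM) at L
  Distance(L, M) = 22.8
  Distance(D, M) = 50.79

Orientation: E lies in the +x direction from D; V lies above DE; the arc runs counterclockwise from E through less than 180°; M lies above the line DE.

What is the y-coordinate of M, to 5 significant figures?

37.743

D is at the origin; DE is horizontal with |DE| = 40.8 and E on the +x side, so E = (40.800, 0.0000). The tangent condition forces VE to be normal to DE, so V = E + (0, 12.6) = (40.800, 12.600). Since VL ⟂ LM (tangency), |VM| = √(12.6² + 22.8²) = 26.050 regardless of where L sits on A1. So M lies on both circle(D, 50.79) and circle(V, 26.050); the above-DE intersection is M = (33.986, 37.743). L is the foot of the tangent from M: L = (49.850, 21.367).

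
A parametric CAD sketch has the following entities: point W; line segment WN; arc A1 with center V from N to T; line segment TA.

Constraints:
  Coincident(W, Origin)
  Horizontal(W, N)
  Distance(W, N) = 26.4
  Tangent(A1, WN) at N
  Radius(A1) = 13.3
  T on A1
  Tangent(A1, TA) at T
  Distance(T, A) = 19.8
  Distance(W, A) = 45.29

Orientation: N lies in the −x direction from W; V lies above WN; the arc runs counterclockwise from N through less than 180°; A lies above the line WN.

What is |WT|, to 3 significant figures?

25.5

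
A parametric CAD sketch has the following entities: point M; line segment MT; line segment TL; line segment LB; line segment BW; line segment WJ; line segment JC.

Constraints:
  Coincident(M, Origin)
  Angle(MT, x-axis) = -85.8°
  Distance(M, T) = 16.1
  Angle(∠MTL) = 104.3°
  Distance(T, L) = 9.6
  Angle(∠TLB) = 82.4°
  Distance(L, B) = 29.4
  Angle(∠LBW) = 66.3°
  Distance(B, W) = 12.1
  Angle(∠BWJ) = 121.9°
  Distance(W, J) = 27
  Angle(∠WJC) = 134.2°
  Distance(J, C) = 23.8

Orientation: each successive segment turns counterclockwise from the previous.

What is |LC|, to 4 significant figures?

21.05

M is at the origin; MT runs at -85.8° with length 16.1, so T = (1.179, -16.06). ∠MTL = 104.3° gives TL at -10.10° from the x-axis; with |TL| = 9.6, L = (10.63, -17.74). ∠TLB = 82.4° gives LB at 87.50° from the x-axis; with |LB| = 29.4, B = (11.91, 11.63). ∠LBW = 66.3° gives BW at -158.8° from the x-axis; with |BW| = 12.1, W = (0.6317, 7.256). ∠BWJ = 121.9° gives WJ at -100.7° from the x-axis; with |WJ| = 27.0, J = (-4.381, -19.27). ∠WJC = 134.2° gives JC at -54.90° from the x-axis; with |JC| = 23.8, C = (9.304, -38.75). Then |LC| = |C − L| = 21.05.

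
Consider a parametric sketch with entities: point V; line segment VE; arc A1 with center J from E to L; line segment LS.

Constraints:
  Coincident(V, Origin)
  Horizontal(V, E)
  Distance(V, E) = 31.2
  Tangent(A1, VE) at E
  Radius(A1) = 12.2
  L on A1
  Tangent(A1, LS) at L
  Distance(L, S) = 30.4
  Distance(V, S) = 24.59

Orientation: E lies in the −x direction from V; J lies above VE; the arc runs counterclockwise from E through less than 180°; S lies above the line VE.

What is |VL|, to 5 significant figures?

22.974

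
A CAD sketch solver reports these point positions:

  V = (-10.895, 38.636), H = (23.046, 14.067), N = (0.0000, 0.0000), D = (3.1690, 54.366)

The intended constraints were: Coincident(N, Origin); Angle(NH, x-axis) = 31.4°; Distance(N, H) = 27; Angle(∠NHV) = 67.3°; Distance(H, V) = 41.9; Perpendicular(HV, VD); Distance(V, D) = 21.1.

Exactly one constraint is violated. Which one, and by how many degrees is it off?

Perpendicular(HV, VD) — off by 5.90°.

N = (0.00, 0.00) ✓; NH at 31.40° ✓; |NH| = 27.00 ✓; ∠NHV = 67.30° ✓; |HV| = 41.90 ✓; ∠(HV, VD) = 95.90° ✗; |VD| = 21.10 ✓.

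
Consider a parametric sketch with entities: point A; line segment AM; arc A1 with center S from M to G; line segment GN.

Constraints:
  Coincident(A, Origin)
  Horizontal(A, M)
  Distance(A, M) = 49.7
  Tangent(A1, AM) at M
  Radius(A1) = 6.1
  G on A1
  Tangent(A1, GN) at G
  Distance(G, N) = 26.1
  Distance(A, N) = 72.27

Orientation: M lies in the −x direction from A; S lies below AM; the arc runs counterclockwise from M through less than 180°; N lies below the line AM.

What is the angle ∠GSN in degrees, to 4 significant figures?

76.85°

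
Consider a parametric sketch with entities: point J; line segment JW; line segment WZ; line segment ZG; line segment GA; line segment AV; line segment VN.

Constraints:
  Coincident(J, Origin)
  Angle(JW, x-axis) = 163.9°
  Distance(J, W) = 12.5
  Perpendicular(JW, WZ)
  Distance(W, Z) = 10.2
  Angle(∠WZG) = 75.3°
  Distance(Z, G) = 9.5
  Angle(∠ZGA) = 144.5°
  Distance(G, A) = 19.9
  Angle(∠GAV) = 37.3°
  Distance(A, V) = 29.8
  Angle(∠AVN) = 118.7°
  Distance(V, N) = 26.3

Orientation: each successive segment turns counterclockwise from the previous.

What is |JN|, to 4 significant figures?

36.27

J is at the origin; JW runs at 163.9° with length 12.5, so W = (-12.01, 3.466). JW is perpendicular to WZ, so WZ runs at -106.1°; with |WZ| = 10.2, Z = (-14.84, -6.334). ∠WZG = 75.3° gives ZG at -1.400° from the x-axis; with |ZG| = 9.5, G = (-5.341, -6.566). ∠ZGA = 144.5° gives GA at 34.10° from the x-axis; with |GA| = 19.9, A = (11.14, 4.591). ∠GAV = 37.3° gives AV at 176.8° from the x-axis; with |AV| = 29.8, V = (-18.62, 6.255). ∠AVN = 118.7° gives VN at -121.9° from the x-axis; with |VN| = 26.3, N = (-32.51, -16.07). Then |JN| = |N − J| = 36.27.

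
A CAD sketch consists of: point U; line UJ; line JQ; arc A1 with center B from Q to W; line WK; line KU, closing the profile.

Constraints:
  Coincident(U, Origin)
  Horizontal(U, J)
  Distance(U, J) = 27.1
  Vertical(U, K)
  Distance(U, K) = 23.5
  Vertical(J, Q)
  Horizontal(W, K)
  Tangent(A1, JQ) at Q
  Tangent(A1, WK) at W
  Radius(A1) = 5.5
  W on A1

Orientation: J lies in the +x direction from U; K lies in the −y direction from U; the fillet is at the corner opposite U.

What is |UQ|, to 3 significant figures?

32.5

U is at the origin; UJ is horizontal with |UJ| = 27.1 and J on the +x side, so J = (27.1, 0.00). U and K share the same x with |UK| = 23.5 and K on the −y side, so K = (0.00, -23.5). The virtual corner opposite U is at (27.1, -23.5). The tangent condition forces BQ to be normal to JQ and tangency of A1 to WK means the radius BW is perpendicular to WK, with radius 5.5, so the center B sits 5.5 in from both sides at B = (21.6, -18.0). That places the tangent points at Q = (27.1, -18.0) on JQ and W = (21.6, -23.5) on WK. Then |UQ| = |Q − U| = 32.5.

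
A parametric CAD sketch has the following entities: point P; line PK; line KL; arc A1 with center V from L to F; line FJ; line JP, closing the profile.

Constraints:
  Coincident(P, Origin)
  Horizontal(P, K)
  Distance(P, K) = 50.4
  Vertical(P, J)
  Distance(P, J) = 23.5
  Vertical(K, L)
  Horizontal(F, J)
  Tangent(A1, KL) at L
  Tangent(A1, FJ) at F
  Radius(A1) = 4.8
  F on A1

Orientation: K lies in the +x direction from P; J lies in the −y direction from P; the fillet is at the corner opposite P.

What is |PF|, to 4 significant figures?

51.30

P is at the origin; P and K share the same y with |PK| = 50.4 and K on the +x side, so K = (50.40, 0.000). P and J share the same x with |PJ| = 23.5 and J on the −y side, so J = (0.000, -23.50). The virtual corner opposite P is at (50.40, -23.50). A1 meets KL tangentially, so VL is at right angles to KL and A1 meets FJ tangentially, so VF is at right angles to FJ, with radius 4.8, so the center V sits 4.8 in from both sides at V = (45.60, -18.70). That places the tangent points at L = (50.40, -18.70) on KL and F = (45.60, -23.50) on FJ. Then |PF| = |F − P| = 51.30.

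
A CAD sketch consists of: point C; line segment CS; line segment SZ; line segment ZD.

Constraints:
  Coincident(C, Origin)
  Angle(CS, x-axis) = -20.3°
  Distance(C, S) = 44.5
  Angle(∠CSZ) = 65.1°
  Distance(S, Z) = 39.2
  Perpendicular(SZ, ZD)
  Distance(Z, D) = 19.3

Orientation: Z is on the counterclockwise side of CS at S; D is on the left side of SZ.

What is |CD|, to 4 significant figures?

29.37

C is at the origin; CS runs at -20.3° with length 44.5, so S = 44.5·(cos -20.3°, sin -20.3°) = (41.74, -15.44). ∠CSZ = 65.1°, so SZ runs at -20.3° + (180° − 65.1°) = 94.60° from the x-axis; with |SZ| = 39.2, Z = S + 39.2·(cos 94.60°, sin 94.60°) = (38.59, 23.64). SZ is perpendicular to ZD; with |ZD| = 19.3 on the left of SZ, D = Z + 19.3·(-0.9968, -0.08020) = (19.35, 22.09). Then |CD| = |D − C| = 29.37.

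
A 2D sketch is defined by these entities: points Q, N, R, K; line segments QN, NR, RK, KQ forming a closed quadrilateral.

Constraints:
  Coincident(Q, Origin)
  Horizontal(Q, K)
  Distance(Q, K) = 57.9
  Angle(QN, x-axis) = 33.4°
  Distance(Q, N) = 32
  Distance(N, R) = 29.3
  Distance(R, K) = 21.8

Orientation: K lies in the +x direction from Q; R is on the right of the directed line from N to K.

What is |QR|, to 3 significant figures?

39.3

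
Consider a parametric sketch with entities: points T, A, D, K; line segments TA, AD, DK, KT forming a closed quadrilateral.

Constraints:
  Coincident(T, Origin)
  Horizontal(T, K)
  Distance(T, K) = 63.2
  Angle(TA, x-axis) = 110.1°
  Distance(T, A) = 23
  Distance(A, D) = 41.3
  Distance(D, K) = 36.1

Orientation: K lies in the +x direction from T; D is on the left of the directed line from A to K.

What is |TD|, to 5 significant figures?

39.087

T is at the origin; T and K share the same y with |TK| = 63.2 and K in +x, so K = (63.2, 0). TA runs at 110.1° with |TA| = 23.0, so A = (-7.9042, 21.599). D is determined by |AD| = 41.3 and |DK| = 36.1 together: it lies at the intersection of circle(A, 41.3) and circle(K, 36.1). With |AK| = 74.312, the foot of the radical line on AK is 39.864 from A and the perpendicular offset is √(41.3² − 39.864²) = 10.795. Taking the left-of-AK solution: D = (33.377, 20.342).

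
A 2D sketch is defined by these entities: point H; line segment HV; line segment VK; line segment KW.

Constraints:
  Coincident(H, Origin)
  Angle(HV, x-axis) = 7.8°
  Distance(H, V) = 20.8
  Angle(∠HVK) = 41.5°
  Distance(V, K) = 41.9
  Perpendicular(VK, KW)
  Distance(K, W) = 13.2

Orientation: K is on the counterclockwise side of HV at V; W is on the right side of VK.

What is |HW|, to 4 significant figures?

37.69

H is at the origin; HV runs at 7.8° with length 20.8, so V = 20.8·(cos 7.8°, sin 7.8°) = (20.61, 2.823). ∠HVK = 41.5°, so VK runs at 7.8° + (180° − 41.5°) = 146.3° from the x-axis; with |VK| = 41.9, K = V + 41.9·(cos 146.3°, sin 146.3°) = (-14.25, 26.07). VK ⟂ KW; with |KW| = 13.2 on the right of VK, W = K + 13.2·(0.5548, 0.8320) = (-6.927, 37.05). Then |HW| = |W − H| = 37.69.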